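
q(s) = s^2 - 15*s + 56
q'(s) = 2*s - 15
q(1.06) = 41.22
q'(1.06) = -12.88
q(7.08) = -0.07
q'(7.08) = -0.84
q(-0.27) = 60.12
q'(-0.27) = -15.54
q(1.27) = 38.56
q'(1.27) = -12.46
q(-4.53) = 144.47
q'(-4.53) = -24.06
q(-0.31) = 60.75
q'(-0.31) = -15.62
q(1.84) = 31.79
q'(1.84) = -11.32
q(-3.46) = 119.87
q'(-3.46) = -21.92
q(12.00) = 20.00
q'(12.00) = 9.00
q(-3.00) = 110.00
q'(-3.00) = -21.00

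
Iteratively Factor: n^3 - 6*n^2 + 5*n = (n - 1)*(n^2 - 5*n) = (n - 5)*(n - 1)*(n)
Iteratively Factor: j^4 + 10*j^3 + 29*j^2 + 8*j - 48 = (j - 1)*(j^3 + 11*j^2 + 40*j + 48) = (j - 1)*(j + 4)*(j^2 + 7*j + 12) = (j - 1)*(j + 3)*(j + 4)*(j + 4)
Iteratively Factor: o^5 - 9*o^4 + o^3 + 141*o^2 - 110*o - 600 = (o + 2)*(o^4 - 11*o^3 + 23*o^2 + 95*o - 300) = (o + 2)*(o + 3)*(o^3 - 14*o^2 + 65*o - 100) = (o - 4)*(o + 2)*(o + 3)*(o^2 - 10*o + 25) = (o - 5)*(o - 4)*(o + 2)*(o + 3)*(o - 5)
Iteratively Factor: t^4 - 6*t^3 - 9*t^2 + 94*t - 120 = (t - 3)*(t^3 - 3*t^2 - 18*t + 40) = (t - 3)*(t - 2)*(t^2 - t - 20) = (t - 5)*(t - 3)*(t - 2)*(t + 4)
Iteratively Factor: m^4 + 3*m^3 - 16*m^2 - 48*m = (m - 4)*(m^3 + 7*m^2 + 12*m) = (m - 4)*(m + 4)*(m^2 + 3*m) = m*(m - 4)*(m + 4)*(m + 3)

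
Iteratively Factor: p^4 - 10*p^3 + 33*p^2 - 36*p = (p - 4)*(p^3 - 6*p^2 + 9*p) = (p - 4)*(p - 3)*(p^2 - 3*p) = (p - 4)*(p - 3)^2*(p)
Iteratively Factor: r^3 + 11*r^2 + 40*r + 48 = (r + 4)*(r^2 + 7*r + 12) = (r + 3)*(r + 4)*(r + 4)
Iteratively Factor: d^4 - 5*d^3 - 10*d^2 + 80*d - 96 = (d - 4)*(d^3 - d^2 - 14*d + 24) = (d - 4)*(d - 2)*(d^2 + d - 12) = (d - 4)*(d - 3)*(d - 2)*(d + 4)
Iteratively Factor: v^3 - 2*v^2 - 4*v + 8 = (v - 2)*(v^2 - 4) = (v - 2)*(v + 2)*(v - 2)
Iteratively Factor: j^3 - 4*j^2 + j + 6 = (j - 2)*(j^2 - 2*j - 3) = (j - 2)*(j + 1)*(j - 3)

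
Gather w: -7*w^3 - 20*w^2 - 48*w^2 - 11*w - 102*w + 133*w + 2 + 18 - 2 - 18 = -7*w^3 - 68*w^2 + 20*w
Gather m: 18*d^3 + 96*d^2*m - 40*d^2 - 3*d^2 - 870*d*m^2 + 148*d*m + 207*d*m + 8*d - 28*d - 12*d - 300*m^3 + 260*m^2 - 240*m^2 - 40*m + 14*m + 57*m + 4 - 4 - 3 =18*d^3 - 43*d^2 - 32*d - 300*m^3 + m^2*(20 - 870*d) + m*(96*d^2 + 355*d + 31) - 3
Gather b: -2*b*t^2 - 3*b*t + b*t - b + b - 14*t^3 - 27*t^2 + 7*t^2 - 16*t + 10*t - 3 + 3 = b*(-2*t^2 - 2*t) - 14*t^3 - 20*t^2 - 6*t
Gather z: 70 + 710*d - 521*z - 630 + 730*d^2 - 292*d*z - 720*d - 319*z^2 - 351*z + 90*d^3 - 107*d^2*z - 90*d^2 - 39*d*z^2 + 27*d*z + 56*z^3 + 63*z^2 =90*d^3 + 640*d^2 - 10*d + 56*z^3 + z^2*(-39*d - 256) + z*(-107*d^2 - 265*d - 872) - 560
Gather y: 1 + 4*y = 4*y + 1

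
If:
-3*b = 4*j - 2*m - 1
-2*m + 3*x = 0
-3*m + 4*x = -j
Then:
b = x/3 + 1/3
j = x/2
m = 3*x/2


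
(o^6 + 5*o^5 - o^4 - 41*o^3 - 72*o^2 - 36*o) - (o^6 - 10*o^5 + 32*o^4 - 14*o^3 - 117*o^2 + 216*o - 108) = 15*o^5 - 33*o^4 - 27*o^3 + 45*o^2 - 252*o + 108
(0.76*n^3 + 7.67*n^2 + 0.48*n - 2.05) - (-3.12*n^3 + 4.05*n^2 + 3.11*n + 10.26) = 3.88*n^3 + 3.62*n^2 - 2.63*n - 12.31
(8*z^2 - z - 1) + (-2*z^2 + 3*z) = 6*z^2 + 2*z - 1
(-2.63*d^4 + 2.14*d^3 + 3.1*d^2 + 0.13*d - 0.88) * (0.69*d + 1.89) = -1.8147*d^5 - 3.4941*d^4 + 6.1836*d^3 + 5.9487*d^2 - 0.3615*d - 1.6632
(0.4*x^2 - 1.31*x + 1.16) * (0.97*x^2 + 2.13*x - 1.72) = 0.388*x^4 - 0.4187*x^3 - 2.3531*x^2 + 4.724*x - 1.9952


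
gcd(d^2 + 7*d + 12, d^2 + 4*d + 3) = d + 3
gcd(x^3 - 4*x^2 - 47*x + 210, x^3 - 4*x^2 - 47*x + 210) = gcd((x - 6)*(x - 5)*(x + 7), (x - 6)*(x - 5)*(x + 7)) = x^3 - 4*x^2 - 47*x + 210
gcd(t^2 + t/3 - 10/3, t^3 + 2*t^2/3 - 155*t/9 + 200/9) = t - 5/3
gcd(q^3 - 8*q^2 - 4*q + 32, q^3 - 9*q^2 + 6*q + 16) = q^2 - 10*q + 16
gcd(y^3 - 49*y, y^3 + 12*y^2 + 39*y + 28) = y + 7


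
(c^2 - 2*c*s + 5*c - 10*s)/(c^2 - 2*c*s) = (c + 5)/c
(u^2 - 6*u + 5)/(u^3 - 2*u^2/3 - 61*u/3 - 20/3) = 3*(u - 1)/(3*u^2 + 13*u + 4)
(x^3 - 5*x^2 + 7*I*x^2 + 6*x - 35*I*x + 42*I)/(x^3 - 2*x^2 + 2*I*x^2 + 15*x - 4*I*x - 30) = (x^2 + x*(-3 + 7*I) - 21*I)/(x^2 + 2*I*x + 15)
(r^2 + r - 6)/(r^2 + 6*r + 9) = (r - 2)/(r + 3)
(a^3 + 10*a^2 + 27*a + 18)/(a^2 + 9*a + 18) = a + 1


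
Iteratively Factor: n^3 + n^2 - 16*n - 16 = (n + 1)*(n^2 - 16) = (n - 4)*(n + 1)*(n + 4)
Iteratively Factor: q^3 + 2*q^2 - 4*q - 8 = (q + 2)*(q^2 - 4) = (q - 2)*(q + 2)*(q + 2)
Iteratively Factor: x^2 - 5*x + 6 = (x - 2)*(x - 3)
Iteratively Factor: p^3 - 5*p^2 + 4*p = (p - 1)*(p^2 - 4*p) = (p - 4)*(p - 1)*(p)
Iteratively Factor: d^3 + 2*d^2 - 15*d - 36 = (d + 3)*(d^2 - d - 12) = (d - 4)*(d + 3)*(d + 3)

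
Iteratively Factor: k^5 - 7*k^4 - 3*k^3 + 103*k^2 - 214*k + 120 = (k - 1)*(k^4 - 6*k^3 - 9*k^2 + 94*k - 120) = (k - 1)*(k + 4)*(k^3 - 10*k^2 + 31*k - 30) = (k - 5)*(k - 1)*(k + 4)*(k^2 - 5*k + 6) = (k - 5)*(k - 3)*(k - 1)*(k + 4)*(k - 2)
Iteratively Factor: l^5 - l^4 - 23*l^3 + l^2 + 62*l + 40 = (l + 1)*(l^4 - 2*l^3 - 21*l^2 + 22*l + 40) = (l - 5)*(l + 1)*(l^3 + 3*l^2 - 6*l - 8) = (l - 5)*(l - 2)*(l + 1)*(l^2 + 5*l + 4) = (l - 5)*(l - 2)*(l + 1)*(l + 4)*(l + 1)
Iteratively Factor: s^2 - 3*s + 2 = (s - 2)*(s - 1)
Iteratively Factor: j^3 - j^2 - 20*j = (j - 5)*(j^2 + 4*j) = j*(j - 5)*(j + 4)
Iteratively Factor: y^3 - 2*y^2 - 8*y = (y + 2)*(y^2 - 4*y) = y*(y + 2)*(y - 4)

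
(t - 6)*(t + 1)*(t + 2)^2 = t^4 - t^3 - 22*t^2 - 44*t - 24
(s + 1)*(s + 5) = s^2 + 6*s + 5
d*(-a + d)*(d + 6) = -a*d^2 - 6*a*d + d^3 + 6*d^2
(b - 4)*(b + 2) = b^2 - 2*b - 8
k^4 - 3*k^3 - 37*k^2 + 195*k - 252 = (k - 4)*(k - 3)^2*(k + 7)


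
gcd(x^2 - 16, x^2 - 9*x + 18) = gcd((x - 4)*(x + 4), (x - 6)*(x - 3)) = 1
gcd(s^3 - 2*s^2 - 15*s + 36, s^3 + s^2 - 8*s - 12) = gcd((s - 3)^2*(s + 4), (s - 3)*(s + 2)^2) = s - 3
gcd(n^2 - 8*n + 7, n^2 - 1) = n - 1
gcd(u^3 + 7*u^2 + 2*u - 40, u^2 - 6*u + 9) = 1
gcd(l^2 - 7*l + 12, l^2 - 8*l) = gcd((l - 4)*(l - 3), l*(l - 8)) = 1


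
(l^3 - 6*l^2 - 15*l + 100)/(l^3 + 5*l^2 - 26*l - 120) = (l - 5)/(l + 6)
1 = 1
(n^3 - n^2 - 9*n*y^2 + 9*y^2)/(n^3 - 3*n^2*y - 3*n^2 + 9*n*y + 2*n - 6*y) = (n + 3*y)/(n - 2)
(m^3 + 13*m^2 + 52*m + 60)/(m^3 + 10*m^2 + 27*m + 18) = (m^2 + 7*m + 10)/(m^2 + 4*m + 3)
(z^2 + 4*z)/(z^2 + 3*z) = (z + 4)/(z + 3)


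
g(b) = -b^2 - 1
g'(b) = -2*b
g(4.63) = -22.44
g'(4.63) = -9.26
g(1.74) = -4.03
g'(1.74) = -3.48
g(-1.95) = -4.80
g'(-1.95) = 3.90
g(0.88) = -1.77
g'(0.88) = -1.76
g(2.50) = -7.25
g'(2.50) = -5.00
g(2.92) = -9.53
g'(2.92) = -5.84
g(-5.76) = -34.18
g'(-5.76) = 11.52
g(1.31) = -2.72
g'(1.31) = -2.62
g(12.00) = -145.00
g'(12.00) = -24.00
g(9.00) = -82.00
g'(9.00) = -18.00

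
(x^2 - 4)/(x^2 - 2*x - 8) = (x - 2)/(x - 4)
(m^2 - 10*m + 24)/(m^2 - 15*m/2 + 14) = 2*(m - 6)/(2*m - 7)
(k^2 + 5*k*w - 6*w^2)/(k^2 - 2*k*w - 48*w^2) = (-k + w)/(-k + 8*w)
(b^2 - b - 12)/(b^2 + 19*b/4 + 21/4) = 4*(b - 4)/(4*b + 7)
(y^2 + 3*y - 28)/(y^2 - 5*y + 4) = (y + 7)/(y - 1)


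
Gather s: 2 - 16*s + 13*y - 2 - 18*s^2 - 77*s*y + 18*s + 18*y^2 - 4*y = -18*s^2 + s*(2 - 77*y) + 18*y^2 + 9*y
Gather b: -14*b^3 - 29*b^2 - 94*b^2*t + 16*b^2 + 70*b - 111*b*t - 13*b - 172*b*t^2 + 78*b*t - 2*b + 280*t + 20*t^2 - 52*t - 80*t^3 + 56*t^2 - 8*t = -14*b^3 + b^2*(-94*t - 13) + b*(-172*t^2 - 33*t + 55) - 80*t^3 + 76*t^2 + 220*t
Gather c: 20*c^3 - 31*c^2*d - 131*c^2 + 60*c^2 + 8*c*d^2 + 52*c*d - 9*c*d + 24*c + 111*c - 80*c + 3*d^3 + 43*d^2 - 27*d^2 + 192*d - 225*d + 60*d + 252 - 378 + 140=20*c^3 + c^2*(-31*d - 71) + c*(8*d^2 + 43*d + 55) + 3*d^3 + 16*d^2 + 27*d + 14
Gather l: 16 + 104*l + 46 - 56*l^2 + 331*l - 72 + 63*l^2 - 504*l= 7*l^2 - 69*l - 10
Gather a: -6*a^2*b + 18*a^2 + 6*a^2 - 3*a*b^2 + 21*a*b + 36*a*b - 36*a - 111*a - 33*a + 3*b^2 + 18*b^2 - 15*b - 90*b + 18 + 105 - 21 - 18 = a^2*(24 - 6*b) + a*(-3*b^2 + 57*b - 180) + 21*b^2 - 105*b + 84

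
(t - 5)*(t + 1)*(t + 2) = t^3 - 2*t^2 - 13*t - 10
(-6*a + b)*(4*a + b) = -24*a^2 - 2*a*b + b^2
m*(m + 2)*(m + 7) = m^3 + 9*m^2 + 14*m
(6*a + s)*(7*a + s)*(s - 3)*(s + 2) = 42*a^2*s^2 - 42*a^2*s - 252*a^2 + 13*a*s^3 - 13*a*s^2 - 78*a*s + s^4 - s^3 - 6*s^2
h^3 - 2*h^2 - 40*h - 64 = (h - 8)*(h + 2)*(h + 4)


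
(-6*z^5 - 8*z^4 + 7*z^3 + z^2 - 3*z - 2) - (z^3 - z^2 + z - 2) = -6*z^5 - 8*z^4 + 6*z^3 + 2*z^2 - 4*z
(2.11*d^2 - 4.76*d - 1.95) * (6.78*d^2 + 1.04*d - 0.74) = 14.3058*d^4 - 30.0784*d^3 - 19.7328*d^2 + 1.4944*d + 1.443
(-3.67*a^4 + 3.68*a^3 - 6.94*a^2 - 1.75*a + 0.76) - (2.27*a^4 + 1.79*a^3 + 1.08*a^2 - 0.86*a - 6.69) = -5.94*a^4 + 1.89*a^3 - 8.02*a^2 - 0.89*a + 7.45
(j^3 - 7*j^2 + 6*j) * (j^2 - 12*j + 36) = j^5 - 19*j^4 + 126*j^3 - 324*j^2 + 216*j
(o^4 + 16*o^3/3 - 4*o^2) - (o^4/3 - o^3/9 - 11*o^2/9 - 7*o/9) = 2*o^4/3 + 49*o^3/9 - 25*o^2/9 + 7*o/9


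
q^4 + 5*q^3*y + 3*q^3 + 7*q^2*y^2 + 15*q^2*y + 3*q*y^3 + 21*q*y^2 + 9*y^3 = (q + 3)*(q + y)^2*(q + 3*y)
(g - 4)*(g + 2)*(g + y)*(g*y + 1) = g^4*y + g^3*y^2 - 2*g^3*y + g^3 - 2*g^2*y^2 - 7*g^2*y - 2*g^2 - 8*g*y^2 - 2*g*y - 8*g - 8*y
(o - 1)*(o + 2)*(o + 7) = o^3 + 8*o^2 + 5*o - 14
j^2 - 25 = (j - 5)*(j + 5)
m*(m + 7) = m^2 + 7*m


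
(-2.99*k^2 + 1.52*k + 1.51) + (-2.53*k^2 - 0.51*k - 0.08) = -5.52*k^2 + 1.01*k + 1.43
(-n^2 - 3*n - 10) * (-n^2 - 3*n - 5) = n^4 + 6*n^3 + 24*n^2 + 45*n + 50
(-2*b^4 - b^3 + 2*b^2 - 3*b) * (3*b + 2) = -6*b^5 - 7*b^4 + 4*b^3 - 5*b^2 - 6*b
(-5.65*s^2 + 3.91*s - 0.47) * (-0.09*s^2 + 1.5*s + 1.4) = 0.5085*s^4 - 8.8269*s^3 - 2.0027*s^2 + 4.769*s - 0.658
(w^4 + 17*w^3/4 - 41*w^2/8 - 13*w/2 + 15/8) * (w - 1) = w^5 + 13*w^4/4 - 75*w^3/8 - 11*w^2/8 + 67*w/8 - 15/8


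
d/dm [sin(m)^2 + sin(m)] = sin(2*m) + cos(m)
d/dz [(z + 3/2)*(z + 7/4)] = 2*z + 13/4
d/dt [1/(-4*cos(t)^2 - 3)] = -4*sin(2*t)/(2*cos(2*t) + 5)^2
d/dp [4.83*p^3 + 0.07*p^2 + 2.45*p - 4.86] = 14.49*p^2 + 0.14*p + 2.45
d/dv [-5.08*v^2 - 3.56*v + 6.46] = -10.16*v - 3.56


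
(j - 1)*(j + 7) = j^2 + 6*j - 7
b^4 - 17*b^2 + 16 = (b - 4)*(b - 1)*(b + 1)*(b + 4)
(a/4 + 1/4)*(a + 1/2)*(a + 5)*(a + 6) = a^4/4 + 25*a^3/8 + 47*a^2/4 + 101*a/8 + 15/4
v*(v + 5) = v^2 + 5*v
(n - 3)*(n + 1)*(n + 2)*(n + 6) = n^4 + 6*n^3 - 7*n^2 - 48*n - 36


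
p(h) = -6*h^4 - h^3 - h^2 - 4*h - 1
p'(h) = -24*h^3 - 3*h^2 - 2*h - 4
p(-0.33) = 0.18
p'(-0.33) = -2.80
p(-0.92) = -1.69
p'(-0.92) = 13.99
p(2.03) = -123.50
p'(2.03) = -221.19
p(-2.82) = -354.69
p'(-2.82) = 516.00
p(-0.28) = 0.03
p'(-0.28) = -3.15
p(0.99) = -12.67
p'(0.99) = -32.21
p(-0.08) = -0.69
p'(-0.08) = -3.85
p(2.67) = -342.77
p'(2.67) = -487.55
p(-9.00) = -38683.00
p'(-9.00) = 17267.00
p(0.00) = -1.00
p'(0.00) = -4.00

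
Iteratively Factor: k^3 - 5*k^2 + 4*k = (k)*(k^2 - 5*k + 4) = k*(k - 1)*(k - 4)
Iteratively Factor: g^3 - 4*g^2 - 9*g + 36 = (g - 3)*(g^2 - g - 12) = (g - 4)*(g - 3)*(g + 3)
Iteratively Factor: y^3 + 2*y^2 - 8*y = (y - 2)*(y^2 + 4*y) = y*(y - 2)*(y + 4)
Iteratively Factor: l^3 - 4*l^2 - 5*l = (l + 1)*(l^2 - 5*l) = l*(l + 1)*(l - 5)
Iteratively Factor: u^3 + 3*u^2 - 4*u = (u + 4)*(u^2 - u) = u*(u + 4)*(u - 1)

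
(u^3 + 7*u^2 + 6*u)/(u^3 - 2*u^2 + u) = (u^2 + 7*u + 6)/(u^2 - 2*u + 1)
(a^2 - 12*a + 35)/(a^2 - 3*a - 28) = (a - 5)/(a + 4)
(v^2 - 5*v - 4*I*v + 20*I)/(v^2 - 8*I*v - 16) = (v - 5)/(v - 4*I)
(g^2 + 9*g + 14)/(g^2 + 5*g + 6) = (g + 7)/(g + 3)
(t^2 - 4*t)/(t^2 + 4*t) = (t - 4)/(t + 4)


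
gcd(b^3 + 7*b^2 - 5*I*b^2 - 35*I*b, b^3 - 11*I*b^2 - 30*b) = b^2 - 5*I*b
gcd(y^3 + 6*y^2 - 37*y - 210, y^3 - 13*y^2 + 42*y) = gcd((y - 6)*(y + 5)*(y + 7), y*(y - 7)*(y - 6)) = y - 6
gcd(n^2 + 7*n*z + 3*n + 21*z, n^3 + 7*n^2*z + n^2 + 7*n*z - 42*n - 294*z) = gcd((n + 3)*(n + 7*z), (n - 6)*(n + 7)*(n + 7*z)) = n + 7*z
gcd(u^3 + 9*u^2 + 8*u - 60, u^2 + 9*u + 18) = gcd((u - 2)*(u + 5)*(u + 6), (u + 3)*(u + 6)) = u + 6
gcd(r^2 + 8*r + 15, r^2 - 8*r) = 1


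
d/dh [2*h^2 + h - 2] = 4*h + 1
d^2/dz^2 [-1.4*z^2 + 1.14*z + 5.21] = -2.80000000000000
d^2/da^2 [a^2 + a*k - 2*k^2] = 2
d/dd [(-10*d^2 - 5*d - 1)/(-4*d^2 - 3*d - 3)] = 2*(5*d^2 + 26*d + 6)/(16*d^4 + 24*d^3 + 33*d^2 + 18*d + 9)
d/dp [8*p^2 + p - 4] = 16*p + 1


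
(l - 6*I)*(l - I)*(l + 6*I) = l^3 - I*l^2 + 36*l - 36*I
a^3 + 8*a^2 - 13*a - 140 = (a - 4)*(a + 5)*(a + 7)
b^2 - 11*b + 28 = (b - 7)*(b - 4)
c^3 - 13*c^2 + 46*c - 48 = (c - 8)*(c - 3)*(c - 2)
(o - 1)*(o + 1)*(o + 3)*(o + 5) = o^4 + 8*o^3 + 14*o^2 - 8*o - 15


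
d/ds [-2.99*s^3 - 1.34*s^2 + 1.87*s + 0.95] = -8.97*s^2 - 2.68*s + 1.87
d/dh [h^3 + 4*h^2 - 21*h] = 3*h^2 + 8*h - 21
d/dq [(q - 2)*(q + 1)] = 2*q - 1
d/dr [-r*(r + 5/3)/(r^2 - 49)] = (5*r^2 + 294*r + 245)/(3*(r^4 - 98*r^2 + 2401))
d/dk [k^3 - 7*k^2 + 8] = k*(3*k - 14)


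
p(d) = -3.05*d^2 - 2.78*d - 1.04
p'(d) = -6.1*d - 2.78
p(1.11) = -7.88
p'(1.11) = -9.55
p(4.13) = -64.54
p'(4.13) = -27.97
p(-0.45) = -0.41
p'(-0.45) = -0.03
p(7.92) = -214.37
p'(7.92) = -51.09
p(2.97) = -36.20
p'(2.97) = -20.90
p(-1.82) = -6.08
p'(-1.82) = 8.32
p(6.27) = -138.37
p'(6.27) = -41.03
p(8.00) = -218.48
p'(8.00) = -51.58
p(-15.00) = -645.59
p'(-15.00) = 88.72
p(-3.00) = -20.15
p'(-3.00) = 15.52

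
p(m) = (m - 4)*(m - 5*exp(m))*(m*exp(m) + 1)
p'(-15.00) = -34.00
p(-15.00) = 285.00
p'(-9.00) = -22.08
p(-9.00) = 116.88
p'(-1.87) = -4.92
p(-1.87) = 11.03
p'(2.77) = 6599.10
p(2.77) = 4282.69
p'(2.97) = 7817.67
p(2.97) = 5731.52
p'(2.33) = 3679.53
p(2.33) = 2043.95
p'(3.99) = -56396.53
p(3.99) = 576.98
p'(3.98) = -53864.86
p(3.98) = 1128.22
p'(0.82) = 202.48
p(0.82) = 95.85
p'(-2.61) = -8.11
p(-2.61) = 15.90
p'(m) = (1 - 5*exp(m))*(m - 4)*(m*exp(m) + 1) + (m - 4)*(m - 5*exp(m))*(m*exp(m) + exp(m)) + (m - 5*exp(m))*(m*exp(m) + 1)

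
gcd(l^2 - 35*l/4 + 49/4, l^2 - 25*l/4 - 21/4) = l - 7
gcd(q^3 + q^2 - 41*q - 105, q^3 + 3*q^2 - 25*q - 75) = q^2 + 8*q + 15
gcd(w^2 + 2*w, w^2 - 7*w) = w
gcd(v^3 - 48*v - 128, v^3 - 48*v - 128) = v^3 - 48*v - 128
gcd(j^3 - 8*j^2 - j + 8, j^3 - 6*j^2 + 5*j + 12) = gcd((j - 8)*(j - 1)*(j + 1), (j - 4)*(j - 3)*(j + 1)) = j + 1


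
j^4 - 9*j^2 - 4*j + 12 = (j - 3)*(j - 1)*(j + 2)^2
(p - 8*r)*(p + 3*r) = p^2 - 5*p*r - 24*r^2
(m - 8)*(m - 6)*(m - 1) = m^3 - 15*m^2 + 62*m - 48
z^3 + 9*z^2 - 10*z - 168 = (z - 4)*(z + 6)*(z + 7)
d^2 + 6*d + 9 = (d + 3)^2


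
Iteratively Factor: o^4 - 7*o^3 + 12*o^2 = (o)*(o^3 - 7*o^2 + 12*o) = o*(o - 3)*(o^2 - 4*o) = o^2*(o - 3)*(o - 4)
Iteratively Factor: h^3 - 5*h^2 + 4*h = (h - 1)*(h^2 - 4*h) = (h - 4)*(h - 1)*(h)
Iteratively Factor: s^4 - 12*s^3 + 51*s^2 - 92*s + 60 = (s - 3)*(s^3 - 9*s^2 + 24*s - 20) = (s - 5)*(s - 3)*(s^2 - 4*s + 4) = (s - 5)*(s - 3)*(s - 2)*(s - 2)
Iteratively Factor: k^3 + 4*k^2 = (k)*(k^2 + 4*k) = k*(k + 4)*(k)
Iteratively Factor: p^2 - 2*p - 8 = (p + 2)*(p - 4)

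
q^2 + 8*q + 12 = (q + 2)*(q + 6)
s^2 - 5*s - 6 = (s - 6)*(s + 1)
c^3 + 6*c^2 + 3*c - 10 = (c - 1)*(c + 2)*(c + 5)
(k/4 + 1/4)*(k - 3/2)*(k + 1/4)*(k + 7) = k^4/4 + 27*k^3/16 - 27*k^2/32 - 47*k/16 - 21/32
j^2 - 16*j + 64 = (j - 8)^2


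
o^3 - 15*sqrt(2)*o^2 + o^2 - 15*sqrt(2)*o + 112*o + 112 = (o + 1)*(o - 8*sqrt(2))*(o - 7*sqrt(2))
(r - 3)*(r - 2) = r^2 - 5*r + 6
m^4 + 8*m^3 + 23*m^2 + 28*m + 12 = (m + 1)*(m + 2)^2*(m + 3)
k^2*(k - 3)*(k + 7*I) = k^4 - 3*k^3 + 7*I*k^3 - 21*I*k^2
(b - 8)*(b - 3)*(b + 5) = b^3 - 6*b^2 - 31*b + 120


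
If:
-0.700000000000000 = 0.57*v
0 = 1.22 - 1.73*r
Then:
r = 0.71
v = -1.23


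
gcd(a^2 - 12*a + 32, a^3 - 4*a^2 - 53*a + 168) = a - 8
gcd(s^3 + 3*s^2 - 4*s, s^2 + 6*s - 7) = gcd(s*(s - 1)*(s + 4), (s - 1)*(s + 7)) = s - 1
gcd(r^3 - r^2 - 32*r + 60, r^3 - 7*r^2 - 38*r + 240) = r^2 + r - 30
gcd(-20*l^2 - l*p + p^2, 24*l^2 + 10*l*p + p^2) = 4*l + p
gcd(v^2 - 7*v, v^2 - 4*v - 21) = v - 7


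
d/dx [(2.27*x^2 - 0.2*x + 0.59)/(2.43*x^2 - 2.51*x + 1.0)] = (-5.2117*x^2 + 1.6726*x + 1.2809)/(5.9049*x^4 - 12.1986*x^3 + 11.1601*x^2 - 5.02*x + 1.0)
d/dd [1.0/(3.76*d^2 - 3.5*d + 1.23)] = (3.5 - 7.52*d)/(3.76*d^2 - 3.5*d + 1.23)^2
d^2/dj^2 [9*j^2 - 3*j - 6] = 18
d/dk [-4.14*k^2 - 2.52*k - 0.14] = -8.28*k - 2.52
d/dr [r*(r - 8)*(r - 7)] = 3*r^2 - 30*r + 56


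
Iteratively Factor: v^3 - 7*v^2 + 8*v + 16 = (v - 4)*(v^2 - 3*v - 4) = (v - 4)^2*(v + 1)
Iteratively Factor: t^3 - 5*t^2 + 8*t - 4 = (t - 2)*(t^2 - 3*t + 2) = (t - 2)*(t - 1)*(t - 2)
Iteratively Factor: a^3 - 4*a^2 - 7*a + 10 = (a + 2)*(a^2 - 6*a + 5) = (a - 1)*(a + 2)*(a - 5)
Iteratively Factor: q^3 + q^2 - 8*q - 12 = (q + 2)*(q^2 - q - 6) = (q - 3)*(q + 2)*(q + 2)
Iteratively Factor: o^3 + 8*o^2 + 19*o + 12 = (o + 1)*(o^2 + 7*o + 12) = (o + 1)*(o + 3)*(o + 4)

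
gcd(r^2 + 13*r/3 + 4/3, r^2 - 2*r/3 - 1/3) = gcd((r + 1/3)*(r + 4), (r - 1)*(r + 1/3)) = r + 1/3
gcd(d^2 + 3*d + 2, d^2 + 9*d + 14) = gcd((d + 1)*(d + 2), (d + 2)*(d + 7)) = d + 2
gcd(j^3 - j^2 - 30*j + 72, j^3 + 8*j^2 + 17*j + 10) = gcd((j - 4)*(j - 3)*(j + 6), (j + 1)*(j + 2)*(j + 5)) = 1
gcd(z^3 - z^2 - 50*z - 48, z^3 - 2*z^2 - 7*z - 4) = z + 1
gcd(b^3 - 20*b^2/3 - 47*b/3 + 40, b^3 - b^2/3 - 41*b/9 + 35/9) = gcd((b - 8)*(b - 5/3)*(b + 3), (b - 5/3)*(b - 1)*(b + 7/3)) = b - 5/3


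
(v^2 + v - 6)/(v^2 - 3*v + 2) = (v + 3)/(v - 1)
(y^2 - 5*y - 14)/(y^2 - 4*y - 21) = (y + 2)/(y + 3)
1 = 1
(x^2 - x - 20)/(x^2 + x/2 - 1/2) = 2*(x^2 - x - 20)/(2*x^2 + x - 1)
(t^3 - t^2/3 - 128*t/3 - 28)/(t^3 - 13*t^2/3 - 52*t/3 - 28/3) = (t + 6)/(t + 2)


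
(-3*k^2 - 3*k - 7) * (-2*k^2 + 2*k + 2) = 6*k^4 + 2*k^2 - 20*k - 14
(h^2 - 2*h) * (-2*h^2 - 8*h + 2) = -2*h^4 - 4*h^3 + 18*h^2 - 4*h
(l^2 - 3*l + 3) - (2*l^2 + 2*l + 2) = -l^2 - 5*l + 1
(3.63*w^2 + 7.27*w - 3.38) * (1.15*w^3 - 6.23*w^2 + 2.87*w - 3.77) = 4.1745*w^5 - 14.2544*w^4 - 38.761*w^3 + 28.2372*w^2 - 37.1085*w + 12.7426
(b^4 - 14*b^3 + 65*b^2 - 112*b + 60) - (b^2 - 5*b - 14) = b^4 - 14*b^3 + 64*b^2 - 107*b + 74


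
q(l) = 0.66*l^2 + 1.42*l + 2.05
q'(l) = 1.32*l + 1.42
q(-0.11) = 1.90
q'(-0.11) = 1.27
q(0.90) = 3.86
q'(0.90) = 2.61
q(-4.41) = 8.62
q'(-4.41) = -4.40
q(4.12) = 19.10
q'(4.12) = 6.86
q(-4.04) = 7.09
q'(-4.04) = -3.91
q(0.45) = 2.82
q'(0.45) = 2.01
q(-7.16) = 25.72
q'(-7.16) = -8.03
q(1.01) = 4.16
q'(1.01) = 2.75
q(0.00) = 2.05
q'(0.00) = 1.42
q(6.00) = 34.33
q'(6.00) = 9.34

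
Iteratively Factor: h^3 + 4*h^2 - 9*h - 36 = (h + 4)*(h^2 - 9) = (h - 3)*(h + 4)*(h + 3)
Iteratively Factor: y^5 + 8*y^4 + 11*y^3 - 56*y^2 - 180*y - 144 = (y + 2)*(y^4 + 6*y^3 - y^2 - 54*y - 72) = (y - 3)*(y + 2)*(y^3 + 9*y^2 + 26*y + 24) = (y - 3)*(y + 2)*(y + 3)*(y^2 + 6*y + 8) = (y - 3)*(y + 2)*(y + 3)*(y + 4)*(y + 2)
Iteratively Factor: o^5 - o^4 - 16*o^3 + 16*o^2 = (o)*(o^4 - o^3 - 16*o^2 + 16*o) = o*(o - 1)*(o^3 - 16*o) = o*(o - 1)*(o + 4)*(o^2 - 4*o) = o*(o - 4)*(o - 1)*(o + 4)*(o)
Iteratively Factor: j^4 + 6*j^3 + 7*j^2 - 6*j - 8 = (j + 2)*(j^3 + 4*j^2 - j - 4) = (j + 2)*(j + 4)*(j^2 - 1) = (j + 1)*(j + 2)*(j + 4)*(j - 1)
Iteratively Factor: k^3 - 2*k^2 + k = (k - 1)*(k^2 - k) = k*(k - 1)*(k - 1)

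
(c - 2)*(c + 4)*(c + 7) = c^3 + 9*c^2 + 6*c - 56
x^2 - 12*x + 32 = (x - 8)*(x - 4)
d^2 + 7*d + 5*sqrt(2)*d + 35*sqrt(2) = (d + 7)*(d + 5*sqrt(2))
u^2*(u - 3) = u^3 - 3*u^2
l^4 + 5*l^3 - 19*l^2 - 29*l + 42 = (l - 3)*(l - 1)*(l + 2)*(l + 7)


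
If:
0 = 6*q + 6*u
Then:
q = -u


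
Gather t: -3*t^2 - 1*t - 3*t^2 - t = -6*t^2 - 2*t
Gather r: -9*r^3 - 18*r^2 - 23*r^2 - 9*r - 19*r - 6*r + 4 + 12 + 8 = -9*r^3 - 41*r^2 - 34*r + 24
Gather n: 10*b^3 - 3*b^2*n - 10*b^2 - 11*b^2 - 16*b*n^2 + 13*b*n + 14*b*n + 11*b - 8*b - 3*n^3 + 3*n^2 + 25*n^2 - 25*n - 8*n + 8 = 10*b^3 - 21*b^2 + 3*b - 3*n^3 + n^2*(28 - 16*b) + n*(-3*b^2 + 27*b - 33) + 8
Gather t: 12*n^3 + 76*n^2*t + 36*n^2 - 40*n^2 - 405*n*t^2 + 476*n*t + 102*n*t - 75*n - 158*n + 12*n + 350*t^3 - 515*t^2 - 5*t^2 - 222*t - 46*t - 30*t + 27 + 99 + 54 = 12*n^3 - 4*n^2 - 221*n + 350*t^3 + t^2*(-405*n - 520) + t*(76*n^2 + 578*n - 298) + 180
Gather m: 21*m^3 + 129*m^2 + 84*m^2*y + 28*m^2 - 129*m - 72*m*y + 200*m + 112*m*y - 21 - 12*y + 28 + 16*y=21*m^3 + m^2*(84*y + 157) + m*(40*y + 71) + 4*y + 7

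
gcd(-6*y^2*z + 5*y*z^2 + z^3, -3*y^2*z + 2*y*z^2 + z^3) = y*z - z^2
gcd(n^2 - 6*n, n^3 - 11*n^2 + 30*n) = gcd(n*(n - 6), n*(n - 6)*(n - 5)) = n^2 - 6*n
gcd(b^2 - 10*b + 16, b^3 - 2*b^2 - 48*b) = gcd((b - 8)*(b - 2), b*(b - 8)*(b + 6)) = b - 8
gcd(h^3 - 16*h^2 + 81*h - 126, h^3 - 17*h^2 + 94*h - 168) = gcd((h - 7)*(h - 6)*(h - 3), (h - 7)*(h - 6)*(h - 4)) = h^2 - 13*h + 42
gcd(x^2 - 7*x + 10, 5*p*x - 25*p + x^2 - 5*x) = x - 5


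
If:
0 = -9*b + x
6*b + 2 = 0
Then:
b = -1/3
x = -3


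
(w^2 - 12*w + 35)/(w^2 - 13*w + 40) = (w - 7)/(w - 8)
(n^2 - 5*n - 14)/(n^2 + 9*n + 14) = (n - 7)/(n + 7)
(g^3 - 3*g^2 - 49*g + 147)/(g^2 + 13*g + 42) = (g^2 - 10*g + 21)/(g + 6)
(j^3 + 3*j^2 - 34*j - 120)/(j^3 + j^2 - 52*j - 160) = (j - 6)/(j - 8)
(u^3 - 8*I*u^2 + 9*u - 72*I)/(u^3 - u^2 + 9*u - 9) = (u - 8*I)/(u - 1)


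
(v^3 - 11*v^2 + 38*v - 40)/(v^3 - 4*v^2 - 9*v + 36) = (v^2 - 7*v + 10)/(v^2 - 9)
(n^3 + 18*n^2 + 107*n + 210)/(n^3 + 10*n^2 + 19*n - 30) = (n + 7)/(n - 1)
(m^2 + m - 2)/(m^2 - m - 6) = (m - 1)/(m - 3)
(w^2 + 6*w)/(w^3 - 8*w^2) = (w + 6)/(w*(w - 8))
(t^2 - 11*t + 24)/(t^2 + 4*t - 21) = (t - 8)/(t + 7)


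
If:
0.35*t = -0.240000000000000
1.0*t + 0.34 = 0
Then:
No Solution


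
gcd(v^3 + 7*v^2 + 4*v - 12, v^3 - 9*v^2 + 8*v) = v - 1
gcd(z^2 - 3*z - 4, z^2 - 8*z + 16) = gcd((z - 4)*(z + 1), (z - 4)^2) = z - 4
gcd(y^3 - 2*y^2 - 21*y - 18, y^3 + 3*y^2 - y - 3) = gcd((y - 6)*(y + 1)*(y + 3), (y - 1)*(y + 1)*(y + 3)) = y^2 + 4*y + 3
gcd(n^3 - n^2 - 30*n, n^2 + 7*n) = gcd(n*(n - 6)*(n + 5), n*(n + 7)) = n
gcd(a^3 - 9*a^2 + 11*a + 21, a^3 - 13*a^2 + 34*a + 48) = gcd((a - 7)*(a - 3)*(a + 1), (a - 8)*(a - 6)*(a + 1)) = a + 1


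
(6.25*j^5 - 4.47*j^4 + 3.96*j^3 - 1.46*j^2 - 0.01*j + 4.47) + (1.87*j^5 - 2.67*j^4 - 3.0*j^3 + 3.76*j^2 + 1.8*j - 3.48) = 8.12*j^5 - 7.14*j^4 + 0.96*j^3 + 2.3*j^2 + 1.79*j + 0.99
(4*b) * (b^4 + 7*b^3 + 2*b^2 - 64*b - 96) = 4*b^5 + 28*b^4 + 8*b^3 - 256*b^2 - 384*b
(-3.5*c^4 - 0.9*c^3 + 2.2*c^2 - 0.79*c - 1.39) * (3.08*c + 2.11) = -10.78*c^5 - 10.157*c^4 + 4.877*c^3 + 2.2088*c^2 - 5.9481*c - 2.9329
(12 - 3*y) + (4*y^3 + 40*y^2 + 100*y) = 4*y^3 + 40*y^2 + 97*y + 12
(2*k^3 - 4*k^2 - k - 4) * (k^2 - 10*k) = 2*k^5 - 24*k^4 + 39*k^3 + 6*k^2 + 40*k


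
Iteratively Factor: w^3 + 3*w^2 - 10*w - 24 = (w - 3)*(w^2 + 6*w + 8) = (w - 3)*(w + 4)*(w + 2)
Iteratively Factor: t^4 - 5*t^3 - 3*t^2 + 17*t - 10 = (t + 2)*(t^3 - 7*t^2 + 11*t - 5) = (t - 5)*(t + 2)*(t^2 - 2*t + 1) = (t - 5)*(t - 1)*(t + 2)*(t - 1)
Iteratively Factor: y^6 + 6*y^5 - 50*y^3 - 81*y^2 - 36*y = (y + 1)*(y^5 + 5*y^4 - 5*y^3 - 45*y^2 - 36*y) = (y + 1)*(y + 3)*(y^4 + 2*y^3 - 11*y^2 - 12*y) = y*(y + 1)*(y + 3)*(y^3 + 2*y^2 - 11*y - 12) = y*(y - 3)*(y + 1)*(y + 3)*(y^2 + 5*y + 4) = y*(y - 3)*(y + 1)^2*(y + 3)*(y + 4)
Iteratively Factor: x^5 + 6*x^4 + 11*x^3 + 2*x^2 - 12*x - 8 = (x + 2)*(x^4 + 4*x^3 + 3*x^2 - 4*x - 4) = (x + 2)^2*(x^3 + 2*x^2 - x - 2) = (x + 1)*(x + 2)^2*(x^2 + x - 2) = (x - 1)*(x + 1)*(x + 2)^2*(x + 2)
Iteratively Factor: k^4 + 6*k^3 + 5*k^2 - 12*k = (k)*(k^3 + 6*k^2 + 5*k - 12) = k*(k - 1)*(k^2 + 7*k + 12) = k*(k - 1)*(k + 3)*(k + 4)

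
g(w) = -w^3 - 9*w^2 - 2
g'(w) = -3*w^2 - 18*w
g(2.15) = -53.54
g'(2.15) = -52.57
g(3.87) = -194.75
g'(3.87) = -114.59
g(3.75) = -181.30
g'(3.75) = -109.69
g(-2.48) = -42.10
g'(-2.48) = 26.19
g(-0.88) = -8.29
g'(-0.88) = 13.52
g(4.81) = -321.51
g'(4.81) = -155.99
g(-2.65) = -46.59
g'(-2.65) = 26.63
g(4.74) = -310.70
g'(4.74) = -152.72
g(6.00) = -542.00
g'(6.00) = -216.00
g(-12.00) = 430.00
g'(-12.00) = -216.00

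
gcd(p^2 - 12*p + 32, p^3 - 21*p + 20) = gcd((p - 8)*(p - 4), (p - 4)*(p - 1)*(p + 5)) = p - 4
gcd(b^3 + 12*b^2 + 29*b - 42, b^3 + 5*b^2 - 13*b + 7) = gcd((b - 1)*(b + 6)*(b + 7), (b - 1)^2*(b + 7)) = b^2 + 6*b - 7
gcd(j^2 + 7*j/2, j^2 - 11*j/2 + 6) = 1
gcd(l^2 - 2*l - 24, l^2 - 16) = l + 4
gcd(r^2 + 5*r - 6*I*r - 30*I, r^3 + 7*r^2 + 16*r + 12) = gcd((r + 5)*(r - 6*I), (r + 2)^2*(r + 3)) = 1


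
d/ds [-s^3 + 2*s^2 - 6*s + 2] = -3*s^2 + 4*s - 6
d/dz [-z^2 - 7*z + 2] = -2*z - 7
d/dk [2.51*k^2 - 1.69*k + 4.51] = 5.02*k - 1.69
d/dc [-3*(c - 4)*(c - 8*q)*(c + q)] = -9*c^2 + 42*c*q + 24*c + 24*q^2 - 84*q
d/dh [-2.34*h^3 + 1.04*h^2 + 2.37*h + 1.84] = -7.02*h^2 + 2.08*h + 2.37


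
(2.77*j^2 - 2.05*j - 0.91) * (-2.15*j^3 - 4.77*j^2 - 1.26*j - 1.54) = -5.9555*j^5 - 8.8054*j^4 + 8.2448*j^3 + 2.6579*j^2 + 4.3036*j + 1.4014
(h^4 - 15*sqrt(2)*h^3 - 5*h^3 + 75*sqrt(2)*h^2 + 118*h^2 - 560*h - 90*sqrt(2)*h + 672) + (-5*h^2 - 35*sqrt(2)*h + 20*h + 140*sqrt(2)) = h^4 - 15*sqrt(2)*h^3 - 5*h^3 + 75*sqrt(2)*h^2 + 113*h^2 - 540*h - 125*sqrt(2)*h + 140*sqrt(2) + 672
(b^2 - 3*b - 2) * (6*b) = 6*b^3 - 18*b^2 - 12*b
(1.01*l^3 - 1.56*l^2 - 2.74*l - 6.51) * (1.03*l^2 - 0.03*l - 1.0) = 1.0403*l^5 - 1.6371*l^4 - 3.7854*l^3 - 5.0631*l^2 + 2.9353*l + 6.51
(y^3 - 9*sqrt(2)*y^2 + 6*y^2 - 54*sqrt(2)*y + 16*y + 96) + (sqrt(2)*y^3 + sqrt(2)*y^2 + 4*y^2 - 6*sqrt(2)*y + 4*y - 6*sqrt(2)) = y^3 + sqrt(2)*y^3 - 8*sqrt(2)*y^2 + 10*y^2 - 60*sqrt(2)*y + 20*y - 6*sqrt(2) + 96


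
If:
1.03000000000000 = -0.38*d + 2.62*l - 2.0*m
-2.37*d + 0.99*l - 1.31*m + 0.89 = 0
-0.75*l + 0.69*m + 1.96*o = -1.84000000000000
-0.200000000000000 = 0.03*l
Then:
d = 3.02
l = -6.67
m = -9.82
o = -0.03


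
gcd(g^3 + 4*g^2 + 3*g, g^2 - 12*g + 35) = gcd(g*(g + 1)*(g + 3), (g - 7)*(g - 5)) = 1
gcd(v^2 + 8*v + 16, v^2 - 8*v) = 1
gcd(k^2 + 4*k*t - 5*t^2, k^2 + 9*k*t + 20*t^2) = k + 5*t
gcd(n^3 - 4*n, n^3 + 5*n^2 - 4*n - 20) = n^2 - 4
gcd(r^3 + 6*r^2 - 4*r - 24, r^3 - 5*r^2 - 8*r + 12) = r + 2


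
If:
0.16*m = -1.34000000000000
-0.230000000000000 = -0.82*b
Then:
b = 0.28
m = -8.38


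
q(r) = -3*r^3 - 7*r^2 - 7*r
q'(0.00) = -7.00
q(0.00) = 0.00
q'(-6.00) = -247.00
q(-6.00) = 438.00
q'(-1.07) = -2.32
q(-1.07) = 3.15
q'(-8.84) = -586.55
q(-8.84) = 1587.28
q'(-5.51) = -203.10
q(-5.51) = 327.90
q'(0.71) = -21.48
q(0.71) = -9.57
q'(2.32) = -87.92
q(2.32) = -91.38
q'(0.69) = -20.94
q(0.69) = -9.15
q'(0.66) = -20.16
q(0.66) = -8.53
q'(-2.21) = -20.02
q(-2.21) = 13.66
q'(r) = -9*r^2 - 14*r - 7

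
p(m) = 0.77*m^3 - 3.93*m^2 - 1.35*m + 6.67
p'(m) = 2.31*m^2 - 7.86*m - 1.35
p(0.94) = 2.57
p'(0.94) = -6.70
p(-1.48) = -2.44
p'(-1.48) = 15.34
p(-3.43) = -66.01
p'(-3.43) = 52.79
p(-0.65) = 5.68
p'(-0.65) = 4.73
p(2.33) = -8.07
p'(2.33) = -7.12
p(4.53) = -8.51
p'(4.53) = 10.45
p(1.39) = -0.73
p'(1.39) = -7.81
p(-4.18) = -112.59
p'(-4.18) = 71.87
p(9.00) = 237.52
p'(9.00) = 115.02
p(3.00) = -11.96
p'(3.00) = -4.14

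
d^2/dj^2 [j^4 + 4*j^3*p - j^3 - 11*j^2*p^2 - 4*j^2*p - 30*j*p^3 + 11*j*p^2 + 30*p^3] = 12*j^2 + 24*j*p - 6*j - 22*p^2 - 8*p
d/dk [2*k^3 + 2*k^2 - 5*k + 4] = 6*k^2 + 4*k - 5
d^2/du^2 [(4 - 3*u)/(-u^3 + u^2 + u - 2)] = 2*((3*u - 4)*(-3*u^2 + 2*u + 1)^2 + (-9*u^2 + 6*u - (3*u - 4)*(3*u - 1) + 3)*(u^3 - u^2 - u + 2))/(u^3 - u^2 - u + 2)^3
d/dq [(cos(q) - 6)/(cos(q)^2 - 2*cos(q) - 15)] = (cos(q)^2 - 12*cos(q) + 27)*sin(q)/(sin(q)^2 + 2*cos(q) + 14)^2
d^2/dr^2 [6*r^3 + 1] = 36*r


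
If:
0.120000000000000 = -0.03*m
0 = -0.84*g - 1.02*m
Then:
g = 4.86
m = -4.00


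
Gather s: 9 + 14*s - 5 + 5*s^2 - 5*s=5*s^2 + 9*s + 4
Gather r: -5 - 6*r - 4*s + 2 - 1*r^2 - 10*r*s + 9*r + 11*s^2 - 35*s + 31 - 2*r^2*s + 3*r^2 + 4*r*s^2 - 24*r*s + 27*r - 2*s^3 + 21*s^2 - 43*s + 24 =r^2*(2 - 2*s) + r*(4*s^2 - 34*s + 30) - 2*s^3 + 32*s^2 - 82*s + 52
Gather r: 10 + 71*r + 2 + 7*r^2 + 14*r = 7*r^2 + 85*r + 12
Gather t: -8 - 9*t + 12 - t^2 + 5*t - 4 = -t^2 - 4*t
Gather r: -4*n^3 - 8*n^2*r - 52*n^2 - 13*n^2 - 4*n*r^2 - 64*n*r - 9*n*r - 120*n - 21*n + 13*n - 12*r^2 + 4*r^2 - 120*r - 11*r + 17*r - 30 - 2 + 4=-4*n^3 - 65*n^2 - 128*n + r^2*(-4*n - 8) + r*(-8*n^2 - 73*n - 114) - 28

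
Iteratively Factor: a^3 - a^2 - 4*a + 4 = (a - 1)*(a^2 - 4) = (a - 1)*(a + 2)*(a - 2)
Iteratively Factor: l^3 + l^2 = (l)*(l^2 + l) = l*(l + 1)*(l)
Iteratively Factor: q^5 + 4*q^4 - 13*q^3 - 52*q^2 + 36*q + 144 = (q - 2)*(q^4 + 6*q^3 - q^2 - 54*q - 72) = (q - 3)*(q - 2)*(q^3 + 9*q^2 + 26*q + 24) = (q - 3)*(q - 2)*(q + 4)*(q^2 + 5*q + 6) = (q - 3)*(q - 2)*(q + 3)*(q + 4)*(q + 2)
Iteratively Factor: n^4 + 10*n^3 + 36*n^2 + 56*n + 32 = (n + 4)*(n^3 + 6*n^2 + 12*n + 8) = (n + 2)*(n + 4)*(n^2 + 4*n + 4) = (n + 2)^2*(n + 4)*(n + 2)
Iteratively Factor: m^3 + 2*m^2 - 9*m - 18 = (m - 3)*(m^2 + 5*m + 6) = (m - 3)*(m + 2)*(m + 3)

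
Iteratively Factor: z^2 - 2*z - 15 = (z - 5)*(z + 3)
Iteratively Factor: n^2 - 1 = (n - 1)*(n + 1)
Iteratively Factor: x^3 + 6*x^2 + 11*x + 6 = (x + 2)*(x^2 + 4*x + 3) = (x + 2)*(x + 3)*(x + 1)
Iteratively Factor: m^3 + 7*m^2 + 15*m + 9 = (m + 3)*(m^2 + 4*m + 3) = (m + 3)^2*(m + 1)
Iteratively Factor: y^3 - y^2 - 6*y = (y)*(y^2 - y - 6) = y*(y + 2)*(y - 3)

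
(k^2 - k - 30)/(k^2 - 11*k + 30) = (k + 5)/(k - 5)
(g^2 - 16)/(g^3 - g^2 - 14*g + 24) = (g - 4)/(g^2 - 5*g + 6)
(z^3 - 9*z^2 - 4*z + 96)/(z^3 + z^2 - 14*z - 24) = (z - 8)/(z + 2)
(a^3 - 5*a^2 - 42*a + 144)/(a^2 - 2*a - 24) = (-a^3 + 5*a^2 + 42*a - 144)/(-a^2 + 2*a + 24)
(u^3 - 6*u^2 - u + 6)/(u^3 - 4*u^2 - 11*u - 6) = (u - 1)/(u + 1)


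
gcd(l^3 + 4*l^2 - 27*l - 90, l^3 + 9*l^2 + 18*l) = l^2 + 9*l + 18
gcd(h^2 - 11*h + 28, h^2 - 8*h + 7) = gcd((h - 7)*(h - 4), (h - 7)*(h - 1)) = h - 7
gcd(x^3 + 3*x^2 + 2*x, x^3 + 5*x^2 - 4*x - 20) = x + 2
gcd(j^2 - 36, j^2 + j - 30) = j + 6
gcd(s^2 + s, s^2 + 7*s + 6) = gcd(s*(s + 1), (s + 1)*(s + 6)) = s + 1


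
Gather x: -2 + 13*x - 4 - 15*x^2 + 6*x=-15*x^2 + 19*x - 6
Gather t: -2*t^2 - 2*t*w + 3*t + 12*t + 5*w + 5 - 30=-2*t^2 + t*(15 - 2*w) + 5*w - 25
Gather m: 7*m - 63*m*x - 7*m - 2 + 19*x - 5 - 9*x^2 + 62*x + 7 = -63*m*x - 9*x^2 + 81*x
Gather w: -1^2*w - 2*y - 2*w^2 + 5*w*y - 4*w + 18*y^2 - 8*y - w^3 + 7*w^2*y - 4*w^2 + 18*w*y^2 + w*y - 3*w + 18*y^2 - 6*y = -w^3 + w^2*(7*y - 6) + w*(18*y^2 + 6*y - 8) + 36*y^2 - 16*y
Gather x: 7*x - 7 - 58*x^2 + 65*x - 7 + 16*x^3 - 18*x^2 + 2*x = 16*x^3 - 76*x^2 + 74*x - 14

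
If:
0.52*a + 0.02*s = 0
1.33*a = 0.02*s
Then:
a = 0.00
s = 0.00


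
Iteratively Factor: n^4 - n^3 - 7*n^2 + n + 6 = (n + 1)*(n^3 - 2*n^2 - 5*n + 6) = (n - 3)*(n + 1)*(n^2 + n - 2) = (n - 3)*(n + 1)*(n + 2)*(n - 1)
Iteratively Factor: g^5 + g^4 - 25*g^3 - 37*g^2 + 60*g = (g - 1)*(g^4 + 2*g^3 - 23*g^2 - 60*g) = (g - 1)*(g + 4)*(g^3 - 2*g^2 - 15*g) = (g - 5)*(g - 1)*(g + 4)*(g^2 + 3*g) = (g - 5)*(g - 1)*(g + 3)*(g + 4)*(g)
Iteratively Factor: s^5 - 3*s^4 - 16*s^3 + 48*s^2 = (s)*(s^4 - 3*s^3 - 16*s^2 + 48*s) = s*(s + 4)*(s^3 - 7*s^2 + 12*s) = s*(s - 4)*(s + 4)*(s^2 - 3*s) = s^2*(s - 4)*(s + 4)*(s - 3)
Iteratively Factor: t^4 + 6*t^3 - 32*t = (t)*(t^3 + 6*t^2 - 32) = t*(t + 4)*(t^2 + 2*t - 8) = t*(t + 4)^2*(t - 2)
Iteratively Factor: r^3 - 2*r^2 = (r)*(r^2 - 2*r) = r*(r - 2)*(r)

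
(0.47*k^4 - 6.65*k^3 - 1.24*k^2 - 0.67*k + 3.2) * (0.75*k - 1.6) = 0.3525*k^5 - 5.7395*k^4 + 9.71*k^3 + 1.4815*k^2 + 3.472*k - 5.12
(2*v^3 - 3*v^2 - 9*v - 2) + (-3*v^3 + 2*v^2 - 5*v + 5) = -v^3 - v^2 - 14*v + 3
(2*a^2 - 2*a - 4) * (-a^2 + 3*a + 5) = -2*a^4 + 8*a^3 + 8*a^2 - 22*a - 20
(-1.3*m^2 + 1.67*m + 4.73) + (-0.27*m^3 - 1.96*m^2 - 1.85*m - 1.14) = -0.27*m^3 - 3.26*m^2 - 0.18*m + 3.59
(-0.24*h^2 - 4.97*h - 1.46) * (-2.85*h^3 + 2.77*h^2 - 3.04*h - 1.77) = 0.684*h^5 + 13.4997*h^4 - 8.8763*h^3 + 11.4894*h^2 + 13.2353*h + 2.5842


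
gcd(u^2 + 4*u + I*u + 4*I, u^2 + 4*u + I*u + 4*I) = u^2 + u*(4 + I) + 4*I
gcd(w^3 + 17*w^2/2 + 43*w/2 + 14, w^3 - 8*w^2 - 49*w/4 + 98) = w + 7/2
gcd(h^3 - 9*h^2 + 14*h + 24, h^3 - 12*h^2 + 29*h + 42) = h^2 - 5*h - 6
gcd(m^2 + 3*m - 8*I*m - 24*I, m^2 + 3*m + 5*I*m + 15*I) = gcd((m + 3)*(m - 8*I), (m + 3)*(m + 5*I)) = m + 3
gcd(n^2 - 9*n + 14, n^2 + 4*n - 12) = n - 2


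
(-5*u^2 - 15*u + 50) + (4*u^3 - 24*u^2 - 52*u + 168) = 4*u^3 - 29*u^2 - 67*u + 218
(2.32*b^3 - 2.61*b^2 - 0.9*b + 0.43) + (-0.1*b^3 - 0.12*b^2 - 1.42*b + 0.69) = 2.22*b^3 - 2.73*b^2 - 2.32*b + 1.12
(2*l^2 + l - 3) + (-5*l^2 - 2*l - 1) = -3*l^2 - l - 4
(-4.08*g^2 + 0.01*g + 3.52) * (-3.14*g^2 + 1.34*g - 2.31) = 12.8112*g^4 - 5.4986*g^3 - 1.6146*g^2 + 4.6937*g - 8.1312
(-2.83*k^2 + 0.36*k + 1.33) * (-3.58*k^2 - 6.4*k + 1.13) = 10.1314*k^4 + 16.8232*k^3 - 10.2633*k^2 - 8.1052*k + 1.5029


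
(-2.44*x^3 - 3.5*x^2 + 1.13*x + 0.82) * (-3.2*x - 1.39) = 7.808*x^4 + 14.5916*x^3 + 1.249*x^2 - 4.1947*x - 1.1398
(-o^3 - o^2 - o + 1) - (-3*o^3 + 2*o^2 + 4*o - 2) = 2*o^3 - 3*o^2 - 5*o + 3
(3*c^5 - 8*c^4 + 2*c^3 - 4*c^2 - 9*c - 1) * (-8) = -24*c^5 + 64*c^4 - 16*c^3 + 32*c^2 + 72*c + 8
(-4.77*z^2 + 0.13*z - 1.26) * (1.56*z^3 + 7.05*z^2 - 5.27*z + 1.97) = -7.4412*z^5 - 33.4257*z^4 + 24.0888*z^3 - 18.965*z^2 + 6.8963*z - 2.4822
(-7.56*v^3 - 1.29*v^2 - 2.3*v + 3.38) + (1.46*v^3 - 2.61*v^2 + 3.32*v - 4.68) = -6.1*v^3 - 3.9*v^2 + 1.02*v - 1.3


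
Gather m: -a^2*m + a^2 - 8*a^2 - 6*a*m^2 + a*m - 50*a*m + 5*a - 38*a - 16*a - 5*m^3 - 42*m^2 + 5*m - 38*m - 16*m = -7*a^2 - 49*a - 5*m^3 + m^2*(-6*a - 42) + m*(-a^2 - 49*a - 49)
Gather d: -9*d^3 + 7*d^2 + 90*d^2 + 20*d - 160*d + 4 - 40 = -9*d^3 + 97*d^2 - 140*d - 36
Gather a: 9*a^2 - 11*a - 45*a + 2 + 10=9*a^2 - 56*a + 12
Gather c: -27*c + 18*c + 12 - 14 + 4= 2 - 9*c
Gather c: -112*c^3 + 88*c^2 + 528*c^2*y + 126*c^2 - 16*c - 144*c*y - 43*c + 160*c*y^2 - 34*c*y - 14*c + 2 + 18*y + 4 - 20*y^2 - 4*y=-112*c^3 + c^2*(528*y + 214) + c*(160*y^2 - 178*y - 73) - 20*y^2 + 14*y + 6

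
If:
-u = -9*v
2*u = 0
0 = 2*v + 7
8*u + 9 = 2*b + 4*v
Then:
No Solution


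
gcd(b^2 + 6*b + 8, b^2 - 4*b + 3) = 1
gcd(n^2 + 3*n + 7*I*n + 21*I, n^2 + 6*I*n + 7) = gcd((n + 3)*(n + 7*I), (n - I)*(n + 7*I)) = n + 7*I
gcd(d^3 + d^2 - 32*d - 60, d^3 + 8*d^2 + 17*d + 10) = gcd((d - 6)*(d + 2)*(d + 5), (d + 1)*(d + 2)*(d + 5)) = d^2 + 7*d + 10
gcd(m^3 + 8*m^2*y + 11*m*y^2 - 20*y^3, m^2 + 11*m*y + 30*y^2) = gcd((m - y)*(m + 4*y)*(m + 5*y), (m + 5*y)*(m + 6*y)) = m + 5*y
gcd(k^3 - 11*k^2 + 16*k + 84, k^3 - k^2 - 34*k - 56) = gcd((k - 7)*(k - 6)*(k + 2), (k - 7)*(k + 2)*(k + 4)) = k^2 - 5*k - 14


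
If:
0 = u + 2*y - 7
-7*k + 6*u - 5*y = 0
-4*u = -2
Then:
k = -53/28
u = 1/2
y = 13/4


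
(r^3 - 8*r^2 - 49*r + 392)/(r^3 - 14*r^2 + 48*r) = (r^2 - 49)/(r*(r - 6))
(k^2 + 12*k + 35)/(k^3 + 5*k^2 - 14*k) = (k + 5)/(k*(k - 2))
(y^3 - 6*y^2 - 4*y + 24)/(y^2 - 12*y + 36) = (y^2 - 4)/(y - 6)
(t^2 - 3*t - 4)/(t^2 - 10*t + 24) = (t + 1)/(t - 6)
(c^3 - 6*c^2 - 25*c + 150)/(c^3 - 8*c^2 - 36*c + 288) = (c^2 - 25)/(c^2 - 2*c - 48)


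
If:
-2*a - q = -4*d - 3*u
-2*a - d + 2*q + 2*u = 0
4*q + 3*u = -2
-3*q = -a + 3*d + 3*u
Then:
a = -72/71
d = 32/71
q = 26/71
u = -82/71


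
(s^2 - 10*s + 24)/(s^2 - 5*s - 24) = (-s^2 + 10*s - 24)/(-s^2 + 5*s + 24)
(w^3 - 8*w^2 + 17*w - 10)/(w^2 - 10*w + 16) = (w^2 - 6*w + 5)/(w - 8)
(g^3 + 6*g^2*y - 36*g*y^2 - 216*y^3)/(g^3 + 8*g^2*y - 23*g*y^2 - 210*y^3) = (-g^2 + 36*y^2)/(-g^2 - 2*g*y + 35*y^2)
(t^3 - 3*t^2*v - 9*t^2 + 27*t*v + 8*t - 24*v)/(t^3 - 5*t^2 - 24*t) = (t^2 - 3*t*v - t + 3*v)/(t*(t + 3))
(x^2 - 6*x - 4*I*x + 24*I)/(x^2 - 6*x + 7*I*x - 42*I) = (x - 4*I)/(x + 7*I)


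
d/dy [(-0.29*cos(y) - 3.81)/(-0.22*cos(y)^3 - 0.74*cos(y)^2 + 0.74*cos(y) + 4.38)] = (0.1276*cos(y)^3 + 2.7292*cos(y)^2 + 5.6388*cos(y) - 1.5492)*sin(y)/(0.0484*cos(y)^6 + 0.3256*cos(y)^5 + 0.222*cos(y)^4 - 3.0224*cos(y)^3 - 5.9348*cos(y)^2 + 6.4824*cos(y) + 19.1844)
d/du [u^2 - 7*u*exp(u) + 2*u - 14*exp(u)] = -7*u*exp(u) + 2*u - 21*exp(u) + 2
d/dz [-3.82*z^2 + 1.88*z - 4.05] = 1.88 - 7.64*z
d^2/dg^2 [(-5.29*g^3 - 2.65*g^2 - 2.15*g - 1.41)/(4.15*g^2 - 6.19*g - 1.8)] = (-2.27373675443232e-13*g^4 - 694.622738*g^3 - 618.12243*g^2 + 18.12411*g - 98.378202)/(71.473375*g^6 - 319.821825*g^5 + 384.033945*g^4 + 40.259141*g^3 - 166.56894*g^2 - 60.1668*g - 5.832)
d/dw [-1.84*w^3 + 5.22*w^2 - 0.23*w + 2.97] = -5.52*w^2 + 10.44*w - 0.23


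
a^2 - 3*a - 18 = (a - 6)*(a + 3)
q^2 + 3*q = q*(q + 3)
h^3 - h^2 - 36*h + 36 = (h - 6)*(h - 1)*(h + 6)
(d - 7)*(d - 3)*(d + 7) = d^3 - 3*d^2 - 49*d + 147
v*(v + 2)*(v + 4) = v^3 + 6*v^2 + 8*v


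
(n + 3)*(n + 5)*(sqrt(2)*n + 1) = sqrt(2)*n^3 + n^2 + 8*sqrt(2)*n^2 + 8*n + 15*sqrt(2)*n + 15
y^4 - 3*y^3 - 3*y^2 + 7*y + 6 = (y - 3)*(y - 2)*(y + 1)^2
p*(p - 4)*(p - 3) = p^3 - 7*p^2 + 12*p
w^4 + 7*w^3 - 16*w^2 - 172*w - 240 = (w - 5)*(w + 2)*(w + 4)*(w + 6)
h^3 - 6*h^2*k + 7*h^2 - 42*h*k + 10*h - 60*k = (h + 2)*(h + 5)*(h - 6*k)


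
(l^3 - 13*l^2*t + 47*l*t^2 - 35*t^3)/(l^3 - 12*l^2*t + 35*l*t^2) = (l - t)/l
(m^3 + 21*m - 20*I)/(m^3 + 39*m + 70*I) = (m^3 + 21*m - 20*I)/(m^3 + 39*m + 70*I)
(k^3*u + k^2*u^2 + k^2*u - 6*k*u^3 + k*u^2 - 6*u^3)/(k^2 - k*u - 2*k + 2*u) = u*(k^3 + k^2*u + k^2 - 6*k*u^2 + k*u - 6*u^2)/(k^2 - k*u - 2*k + 2*u)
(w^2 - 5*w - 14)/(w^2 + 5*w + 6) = (w - 7)/(w + 3)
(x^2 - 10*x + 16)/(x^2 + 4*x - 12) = (x - 8)/(x + 6)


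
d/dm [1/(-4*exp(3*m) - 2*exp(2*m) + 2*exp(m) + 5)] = (12*exp(2*m) + 4*exp(m) - 2)*exp(m)/(4*exp(3*m) + 2*exp(2*m) - 2*exp(m) - 5)^2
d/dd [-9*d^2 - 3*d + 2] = -18*d - 3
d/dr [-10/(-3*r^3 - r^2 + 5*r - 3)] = 10*(-9*r^2 - 2*r + 5)/(3*r^3 + r^2 - 5*r + 3)^2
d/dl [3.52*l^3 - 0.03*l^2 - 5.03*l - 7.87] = 10.56*l^2 - 0.06*l - 5.03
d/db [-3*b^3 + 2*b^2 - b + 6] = -9*b^2 + 4*b - 1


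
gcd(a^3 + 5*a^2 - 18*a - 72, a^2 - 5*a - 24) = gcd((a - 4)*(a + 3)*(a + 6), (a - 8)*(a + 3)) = a + 3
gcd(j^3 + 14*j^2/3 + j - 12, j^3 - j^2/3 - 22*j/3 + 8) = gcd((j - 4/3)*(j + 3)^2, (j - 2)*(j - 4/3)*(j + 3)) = j^2 + 5*j/3 - 4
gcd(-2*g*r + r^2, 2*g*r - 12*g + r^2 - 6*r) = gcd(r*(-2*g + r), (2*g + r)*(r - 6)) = 1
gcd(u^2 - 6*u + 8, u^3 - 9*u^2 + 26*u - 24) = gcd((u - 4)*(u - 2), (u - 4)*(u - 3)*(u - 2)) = u^2 - 6*u + 8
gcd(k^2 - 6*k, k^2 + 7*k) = k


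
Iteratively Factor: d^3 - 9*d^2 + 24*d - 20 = (d - 2)*(d^2 - 7*d + 10) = (d - 5)*(d - 2)*(d - 2)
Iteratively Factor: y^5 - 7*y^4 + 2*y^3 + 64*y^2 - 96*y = (y - 2)*(y^4 - 5*y^3 - 8*y^2 + 48*y) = (y - 4)*(y - 2)*(y^3 - y^2 - 12*y) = y*(y - 4)*(y - 2)*(y^2 - y - 12) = y*(y - 4)^2*(y - 2)*(y + 3)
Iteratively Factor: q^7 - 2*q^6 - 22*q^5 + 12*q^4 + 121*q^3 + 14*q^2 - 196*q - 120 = (q - 5)*(q^6 + 3*q^5 - 7*q^4 - 23*q^3 + 6*q^2 + 44*q + 24) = (q - 5)*(q - 2)*(q^5 + 5*q^4 + 3*q^3 - 17*q^2 - 28*q - 12) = (q - 5)*(q - 2)*(q + 1)*(q^4 + 4*q^3 - q^2 - 16*q - 12) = (q - 5)*(q - 2)*(q + 1)*(q + 3)*(q^3 + q^2 - 4*q - 4) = (q - 5)*(q - 2)^2*(q + 1)*(q + 3)*(q^2 + 3*q + 2) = (q - 5)*(q - 2)^2*(q + 1)*(q + 2)*(q + 3)*(q + 1)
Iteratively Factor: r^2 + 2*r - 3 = (r + 3)*(r - 1)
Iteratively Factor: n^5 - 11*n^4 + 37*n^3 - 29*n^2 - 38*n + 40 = (n + 1)*(n^4 - 12*n^3 + 49*n^2 - 78*n + 40) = (n - 2)*(n + 1)*(n^3 - 10*n^2 + 29*n - 20) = (n - 5)*(n - 2)*(n + 1)*(n^2 - 5*n + 4) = (n - 5)*(n - 4)*(n - 2)*(n + 1)*(n - 1)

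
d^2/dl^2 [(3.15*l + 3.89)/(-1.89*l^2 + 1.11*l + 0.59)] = ((3.15*l + 3.89)*(3.78*l - 1.11)*(7.56*l - 2.22) + (35.721*l + 7.7112)*(-1.89*l^2 + 1.11*l + 0.59))/(-1.89*l^2 + 1.11*l + 0.59)^3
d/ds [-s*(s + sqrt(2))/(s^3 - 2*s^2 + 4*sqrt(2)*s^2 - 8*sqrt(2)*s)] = (s^2 + 2*sqrt(2)*s + 8 + 6*sqrt(2))/(s^4 - 4*s^3 + 8*sqrt(2)*s^3 - 32*sqrt(2)*s^2 + 36*s^2 - 128*s + 32*sqrt(2)*s + 128)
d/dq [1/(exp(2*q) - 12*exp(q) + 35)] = 2*(6 - exp(q))*exp(q)/(exp(2*q) - 12*exp(q) + 35)^2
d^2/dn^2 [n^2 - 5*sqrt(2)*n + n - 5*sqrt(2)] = 2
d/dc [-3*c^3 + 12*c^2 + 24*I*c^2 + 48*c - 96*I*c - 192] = -9*c^2 + c*(24 + 48*I) + 48 - 96*I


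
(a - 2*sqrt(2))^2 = a^2 - 4*sqrt(2)*a + 8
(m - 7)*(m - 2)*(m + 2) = m^3 - 7*m^2 - 4*m + 28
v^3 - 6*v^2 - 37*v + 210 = (v - 7)*(v - 5)*(v + 6)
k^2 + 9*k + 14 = (k + 2)*(k + 7)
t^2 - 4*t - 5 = (t - 5)*(t + 1)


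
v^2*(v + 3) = v^3 + 3*v^2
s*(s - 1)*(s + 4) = s^3 + 3*s^2 - 4*s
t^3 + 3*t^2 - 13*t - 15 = (t - 3)*(t + 1)*(t + 5)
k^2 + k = k*(k + 1)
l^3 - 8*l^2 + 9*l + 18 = (l - 6)*(l - 3)*(l + 1)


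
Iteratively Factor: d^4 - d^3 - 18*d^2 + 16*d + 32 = (d + 4)*(d^3 - 5*d^2 + 2*d + 8) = (d - 2)*(d + 4)*(d^2 - 3*d - 4) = (d - 4)*(d - 2)*(d + 4)*(d + 1)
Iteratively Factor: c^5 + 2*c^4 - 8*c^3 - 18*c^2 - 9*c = (c + 1)*(c^4 + c^3 - 9*c^2 - 9*c) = c*(c + 1)*(c^3 + c^2 - 9*c - 9) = c*(c + 1)*(c + 3)*(c^2 - 2*c - 3) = c*(c + 1)^2*(c + 3)*(c - 3)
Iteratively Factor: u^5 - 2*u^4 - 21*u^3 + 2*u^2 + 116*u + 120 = (u + 2)*(u^4 - 4*u^3 - 13*u^2 + 28*u + 60) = (u + 2)^2*(u^3 - 6*u^2 - u + 30) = (u - 5)*(u + 2)^2*(u^2 - u - 6) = (u - 5)*(u - 3)*(u + 2)^2*(u + 2)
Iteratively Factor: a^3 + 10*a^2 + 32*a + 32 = (a + 4)*(a^2 + 6*a + 8) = (a + 4)^2*(a + 2)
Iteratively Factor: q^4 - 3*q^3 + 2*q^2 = (q - 1)*(q^3 - 2*q^2) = q*(q - 1)*(q^2 - 2*q) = q^2*(q - 1)*(q - 2)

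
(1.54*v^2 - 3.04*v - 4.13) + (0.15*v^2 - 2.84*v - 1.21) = 1.69*v^2 - 5.88*v - 5.34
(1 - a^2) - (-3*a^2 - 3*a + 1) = 2*a^2 + 3*a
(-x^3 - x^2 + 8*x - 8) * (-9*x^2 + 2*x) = 9*x^5 + 7*x^4 - 74*x^3 + 88*x^2 - 16*x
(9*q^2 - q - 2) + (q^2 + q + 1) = 10*q^2 - 1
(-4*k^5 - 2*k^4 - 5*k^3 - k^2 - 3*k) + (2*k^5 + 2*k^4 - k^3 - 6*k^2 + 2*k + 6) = -2*k^5 - 6*k^3 - 7*k^2 - k + 6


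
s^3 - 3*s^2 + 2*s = s*(s - 2)*(s - 1)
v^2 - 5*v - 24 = (v - 8)*(v + 3)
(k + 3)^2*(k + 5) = k^3 + 11*k^2 + 39*k + 45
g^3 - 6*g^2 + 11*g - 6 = (g - 3)*(g - 2)*(g - 1)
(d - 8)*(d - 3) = d^2 - 11*d + 24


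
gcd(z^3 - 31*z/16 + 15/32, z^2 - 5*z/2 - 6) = z + 3/2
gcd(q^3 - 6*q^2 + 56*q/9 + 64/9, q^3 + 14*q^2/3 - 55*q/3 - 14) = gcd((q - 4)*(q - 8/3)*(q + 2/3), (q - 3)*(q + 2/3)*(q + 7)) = q + 2/3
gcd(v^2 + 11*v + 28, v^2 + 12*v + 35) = v + 7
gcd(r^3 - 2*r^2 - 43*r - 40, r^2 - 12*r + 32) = r - 8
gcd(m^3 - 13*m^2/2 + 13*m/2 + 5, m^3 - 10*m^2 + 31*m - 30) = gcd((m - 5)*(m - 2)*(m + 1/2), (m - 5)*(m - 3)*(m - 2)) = m^2 - 7*m + 10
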